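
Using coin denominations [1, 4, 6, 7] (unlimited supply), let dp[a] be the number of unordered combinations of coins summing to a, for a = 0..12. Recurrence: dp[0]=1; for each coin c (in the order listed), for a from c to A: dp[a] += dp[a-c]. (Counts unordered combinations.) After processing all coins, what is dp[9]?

after  coin     0     1     2     3     4     5     6     7     8     9    10    11    12
          1     1     1     1     1     1     1     1     1     1     1     1     1     1
          4     1     1     1     1     2     2     2     2     3     3     3     3     4
          6     1     1     1     1     2     2     3     3     4     4     5     5     7
          7     1     1     1     1     2     2     3     4     5     5     6     7     9

5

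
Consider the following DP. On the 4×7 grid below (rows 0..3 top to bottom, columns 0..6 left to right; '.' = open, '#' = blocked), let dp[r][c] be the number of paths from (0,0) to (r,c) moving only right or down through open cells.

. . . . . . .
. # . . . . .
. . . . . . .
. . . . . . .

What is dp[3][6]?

42

r\c   0   1   2   3   4   5   6
  0   1   1   1   1   1   1   1
  1   1   0   1   2   3   4   5
  2   1   1   2   4   7  11  16
  3   1   2   4   8  15  26  42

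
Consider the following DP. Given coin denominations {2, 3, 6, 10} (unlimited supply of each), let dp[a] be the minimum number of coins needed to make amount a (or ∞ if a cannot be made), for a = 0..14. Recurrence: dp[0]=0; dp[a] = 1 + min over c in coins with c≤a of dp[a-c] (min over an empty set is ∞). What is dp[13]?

 a  0  1  2  3  4  5  6  7  8  9 10 11 12 13 14
dp  0  -  1  1  2  2  1  3  2  2  1  3  2  2  3
(- denotes ∞ / unreachable)

2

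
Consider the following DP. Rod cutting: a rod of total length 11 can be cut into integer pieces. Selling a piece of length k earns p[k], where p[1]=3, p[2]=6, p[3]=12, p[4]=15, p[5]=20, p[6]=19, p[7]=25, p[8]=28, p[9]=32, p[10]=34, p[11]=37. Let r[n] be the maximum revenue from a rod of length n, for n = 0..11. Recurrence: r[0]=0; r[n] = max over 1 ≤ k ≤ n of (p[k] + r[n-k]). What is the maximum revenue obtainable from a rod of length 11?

   n    0    1    2    3    4    5    6    7    8    9   10   11
r[n]    0    3    6   12   15   20   24   27   32   36   40   44

44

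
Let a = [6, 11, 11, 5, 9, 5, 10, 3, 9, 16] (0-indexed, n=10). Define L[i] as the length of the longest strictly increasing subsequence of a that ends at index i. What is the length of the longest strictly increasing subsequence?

4

   i    0    1    2    3    4    5    6    7    8    9
a[i]    6   11   11    5    9    5   10    3    9   16
L[i]    1    2    2    1    2    1    3    1    2    4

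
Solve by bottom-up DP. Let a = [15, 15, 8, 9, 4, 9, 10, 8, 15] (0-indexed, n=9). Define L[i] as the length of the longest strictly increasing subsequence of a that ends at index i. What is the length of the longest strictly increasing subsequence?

   i    0    1    2    3    4    5    6    7    8
a[i]   15   15    8    9    4    9   10    8   15
L[i]    1    1    1    2    1    2    3    2    4

4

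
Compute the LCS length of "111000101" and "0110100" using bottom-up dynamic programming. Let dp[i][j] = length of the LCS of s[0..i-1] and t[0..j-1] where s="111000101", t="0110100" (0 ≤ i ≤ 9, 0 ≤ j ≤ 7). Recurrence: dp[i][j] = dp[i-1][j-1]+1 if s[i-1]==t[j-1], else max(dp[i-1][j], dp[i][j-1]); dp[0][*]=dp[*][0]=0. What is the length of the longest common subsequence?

5

   ''  0  1  1  0  1  0  0
''  0  0  0  0  0  0  0  0
 1  0  0  1  1  1  1  1  1
 1  0  0  1  2  2  2  2  2
 1  0  0  1  2  2  3  3  3
 0  0  1  1  2  3  3  4  4
 0  0  1  1  2  3  3  4  5
 0  0  1  1  2  3  3  4  5
 1  0  1  2  2  3  4  4  5
 0  0  1  2  2  3  4  5  5
 1  0  1  2  3  3  4  5  5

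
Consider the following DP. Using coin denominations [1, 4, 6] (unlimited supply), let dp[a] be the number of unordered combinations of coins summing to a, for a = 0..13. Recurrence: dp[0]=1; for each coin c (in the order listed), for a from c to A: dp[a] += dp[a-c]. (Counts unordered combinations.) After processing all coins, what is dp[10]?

5

after  coin     0     1     2     3     4     5     6     7     8     9    10    11    12    13
          1     1     1     1     1     1     1     1     1     1     1     1     1     1     1
          4     1     1     1     1     2     2     2     2     3     3     3     3     4     4
          6     1     1     1     1     2     2     3     3     4     4     5     5     7     7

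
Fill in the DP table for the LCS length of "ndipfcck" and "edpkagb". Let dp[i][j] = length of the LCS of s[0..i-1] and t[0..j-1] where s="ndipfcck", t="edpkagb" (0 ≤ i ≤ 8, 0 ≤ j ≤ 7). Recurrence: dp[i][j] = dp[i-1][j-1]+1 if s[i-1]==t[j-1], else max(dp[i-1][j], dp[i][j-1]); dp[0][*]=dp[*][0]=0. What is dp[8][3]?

   ''  e  d  p  k  a  g  b
''  0  0  0  0  0  0  0  0
 n  0  0  0  0  0  0  0  0
 d  0  0  1  1  1  1  1  1
 i  0  0  1  1  1  1  1  1
 p  0  0  1  2  2  2  2  2
 f  0  0  1  2  2  2  2  2
 c  0  0  1  2  2  2  2  2
 c  0  0  1  2  2  2  2  2
 k  0  0  1  2  3  3  3  3

2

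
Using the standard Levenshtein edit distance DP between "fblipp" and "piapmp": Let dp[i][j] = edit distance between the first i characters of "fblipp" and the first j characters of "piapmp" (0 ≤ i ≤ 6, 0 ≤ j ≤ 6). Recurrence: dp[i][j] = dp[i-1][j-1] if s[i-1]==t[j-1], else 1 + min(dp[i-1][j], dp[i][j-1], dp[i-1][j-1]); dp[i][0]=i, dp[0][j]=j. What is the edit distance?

   ''  p  i  a  p  m  p
''  0  1  2  3  4  5  6
 f  1  1  2  3  4  5  6
 b  2  2  2  3  4  5  6
 l  3  3  3  3  4  5  6
 i  4  4  3  4  4  5  6
 p  5  4  4  4  4  5  5
 p  6  5  5  5  4  5  5

5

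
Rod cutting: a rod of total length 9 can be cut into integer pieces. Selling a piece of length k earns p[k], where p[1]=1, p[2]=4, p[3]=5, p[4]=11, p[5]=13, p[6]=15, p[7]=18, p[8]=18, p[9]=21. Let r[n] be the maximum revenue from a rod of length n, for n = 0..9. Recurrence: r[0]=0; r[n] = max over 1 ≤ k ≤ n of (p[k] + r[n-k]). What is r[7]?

   n    0    1    2    3    4    5    6    7    8    9
r[n]    0    1    4    5   11   13   15   18   22   24

18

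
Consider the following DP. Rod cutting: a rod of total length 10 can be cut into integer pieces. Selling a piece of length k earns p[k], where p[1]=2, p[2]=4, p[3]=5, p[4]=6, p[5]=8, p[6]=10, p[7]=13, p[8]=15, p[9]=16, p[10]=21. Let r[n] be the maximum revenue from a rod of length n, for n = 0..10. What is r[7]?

14

   n    0    1    2    3    4    5    6    7    8    9   10
r[n]    0    2    4    6    8   10   12   14   16   18   21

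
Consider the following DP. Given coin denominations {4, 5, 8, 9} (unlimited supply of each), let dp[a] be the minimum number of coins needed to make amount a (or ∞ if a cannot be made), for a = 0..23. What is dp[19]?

3

 a  0  1  2  3  4  5  6  7  8  9 10 11 12 13 14 15 16 17 18 19 20 21 22 23
dp  0  -  -  -  1  1  -  -  1  1  2  -  2  2  2  3  2  2  2  3  3  3  3  3
(- denotes ∞ / unreachable)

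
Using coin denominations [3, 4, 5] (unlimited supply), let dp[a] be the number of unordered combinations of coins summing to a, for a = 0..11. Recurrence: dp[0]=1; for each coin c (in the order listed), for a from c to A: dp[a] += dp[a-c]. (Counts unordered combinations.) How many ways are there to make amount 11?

after  coin     0     1     2     3     4     5     6     7     8     9    10    11
          3     1     0     0     1     0     0     1     0     0     1     0     0
          4     1     0     0     1     1     0     1     1     1     1     1     1
          5     1     0     0     1     1     1     1     1     2     2     2     2

2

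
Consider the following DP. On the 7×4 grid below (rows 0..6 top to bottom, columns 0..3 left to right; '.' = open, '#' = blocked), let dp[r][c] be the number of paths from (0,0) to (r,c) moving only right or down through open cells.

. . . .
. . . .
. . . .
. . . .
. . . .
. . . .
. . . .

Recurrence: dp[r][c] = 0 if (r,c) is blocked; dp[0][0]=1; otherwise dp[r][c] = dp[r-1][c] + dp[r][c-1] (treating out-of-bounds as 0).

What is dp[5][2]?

21

r\c   0   1   2   3
  0   1   1   1   1
  1   1   2   3   4
  2   1   3   6  10
  3   1   4  10  20
  4   1   5  15  35
  5   1   6  21  56
  6   1   7  28  84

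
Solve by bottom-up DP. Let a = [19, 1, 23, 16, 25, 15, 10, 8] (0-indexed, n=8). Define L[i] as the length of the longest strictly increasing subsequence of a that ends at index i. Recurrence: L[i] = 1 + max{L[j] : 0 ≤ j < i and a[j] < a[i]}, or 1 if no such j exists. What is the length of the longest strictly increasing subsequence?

   i    0    1    2    3    4    5    6    7
a[i]   19    1   23   16   25   15   10    8
L[i]    1    1    2    2    3    2    2    2

3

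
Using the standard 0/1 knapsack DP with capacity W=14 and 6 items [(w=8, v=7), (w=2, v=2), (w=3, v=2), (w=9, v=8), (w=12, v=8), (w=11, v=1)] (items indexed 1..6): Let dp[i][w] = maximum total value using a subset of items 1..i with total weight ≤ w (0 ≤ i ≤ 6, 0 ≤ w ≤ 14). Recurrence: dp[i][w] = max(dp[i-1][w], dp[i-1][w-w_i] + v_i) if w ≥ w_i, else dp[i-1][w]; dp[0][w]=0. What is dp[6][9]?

8

i\w   0   1   2   3   4   5   6   7   8   9  10  11  12  13  14
  0   0   0   0   0   0   0   0   0   0   0   0   0   0   0   0
  1   0   0   0   0   0   0   0   0   7   7   7   7   7   7   7
  2   0   0   2   2   2   2   2   2   7   7   9   9   9   9   9
  3   0   0   2   2   2   4   4   4   7   7   9   9   9  11  11
  4   0   0   2   2   2   4   4   4   7   8   9  10  10  11  12
  5   0   0   2   2   2   4   4   4   7   8   9  10  10  11  12
  6   0   0   2   2   2   4   4   4   7   8   9  10  10  11  12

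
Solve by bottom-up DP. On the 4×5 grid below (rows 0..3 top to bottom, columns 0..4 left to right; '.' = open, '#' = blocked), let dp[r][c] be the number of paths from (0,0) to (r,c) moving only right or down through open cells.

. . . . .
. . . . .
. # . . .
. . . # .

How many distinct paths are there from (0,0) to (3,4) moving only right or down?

r\c   0   1   2   3   4
  0   1   1   1   1   1
  1   1   2   3   4   5
  2   1   0   3   7  12
  3   1   1   4   0  12

12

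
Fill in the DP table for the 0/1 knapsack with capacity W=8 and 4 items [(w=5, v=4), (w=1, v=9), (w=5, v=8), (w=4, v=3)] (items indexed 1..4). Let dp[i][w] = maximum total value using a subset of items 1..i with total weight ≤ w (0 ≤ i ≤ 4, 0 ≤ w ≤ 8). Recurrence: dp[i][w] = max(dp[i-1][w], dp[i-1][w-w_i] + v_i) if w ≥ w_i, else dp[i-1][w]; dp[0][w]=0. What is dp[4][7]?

i\w   0   1   2   3   4   5   6   7   8
  0   0   0   0   0   0   0   0   0   0
  1   0   0   0   0   0   4   4   4   4
  2   0   9   9   9   9   9  13  13  13
  3   0   9   9   9   9   9  17  17  17
  4   0   9   9   9   9  12  17  17  17

17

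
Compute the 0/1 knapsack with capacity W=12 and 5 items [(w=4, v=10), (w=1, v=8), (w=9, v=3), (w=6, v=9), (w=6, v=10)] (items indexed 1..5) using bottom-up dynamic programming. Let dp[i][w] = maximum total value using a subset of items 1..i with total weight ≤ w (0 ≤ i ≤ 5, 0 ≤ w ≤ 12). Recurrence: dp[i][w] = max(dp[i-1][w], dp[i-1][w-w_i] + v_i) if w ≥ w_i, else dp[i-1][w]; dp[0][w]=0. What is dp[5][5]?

18

i\w   0   1   2   3   4   5   6   7   8   9  10  11  12
  0   0   0   0   0   0   0   0   0   0   0   0   0   0
  1   0   0   0   0  10  10  10  10  10  10  10  10  10
  2   0   8   8   8  10  18  18  18  18  18  18  18  18
  3   0   8   8   8  10  18  18  18  18  18  18  18  18
  4   0   8   8   8  10  18  18  18  18  18  19  27  27
  5   0   8   8   8  10  18  18  18  18  18  20  28  28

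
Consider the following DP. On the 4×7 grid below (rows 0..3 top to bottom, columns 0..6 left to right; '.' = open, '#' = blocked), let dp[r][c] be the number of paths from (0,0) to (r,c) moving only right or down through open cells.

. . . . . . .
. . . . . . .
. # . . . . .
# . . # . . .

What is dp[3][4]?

r\c   0   1   2   3   4   5   6
  0   1   1   1   1   1   1   1
  1   1   2   3   4   5   6   7
  2   1   0   3   7  12  18  25
  3   0   0   3   0  12  30  55

12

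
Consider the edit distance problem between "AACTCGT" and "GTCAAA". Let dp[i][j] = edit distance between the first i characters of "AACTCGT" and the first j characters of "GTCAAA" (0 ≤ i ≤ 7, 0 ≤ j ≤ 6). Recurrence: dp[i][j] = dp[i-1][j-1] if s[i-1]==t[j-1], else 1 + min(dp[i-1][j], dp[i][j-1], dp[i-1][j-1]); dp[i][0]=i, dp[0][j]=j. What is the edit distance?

   ''  G  T  C  A  A  A
''  0  1  2  3  4  5  6
 A  1  1  2  3  3  4  5
 A  2  2  2  3  3  3  4
 C  3  3  3  2  3  4  4
 T  4  4  3  3  3  4  5
 C  5  5  4  3  4  4  5
 G  6  5  5  4  4  5  5
 T  7  6  5  5  5  5  6

6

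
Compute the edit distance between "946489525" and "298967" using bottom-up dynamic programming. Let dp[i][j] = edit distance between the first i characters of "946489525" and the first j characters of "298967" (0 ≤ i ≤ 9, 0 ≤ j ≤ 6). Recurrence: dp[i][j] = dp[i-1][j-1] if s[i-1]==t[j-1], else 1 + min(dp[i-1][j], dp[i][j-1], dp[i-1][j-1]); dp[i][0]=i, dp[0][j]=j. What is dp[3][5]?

3

   ''  2  9  8  9  6  7
''  0  1  2  3  4  5  6
 9  1  1  1  2  3  4  5
 4  2  2  2  2  3  4  5
 6  3  3  3  3  3  3  4
 4  4  4  4  4  4  4  4
 8  5  5  5  4  5  5  5
 9  6  6  5  5  4  5  6
 5  7  7  6  6  5  5  6
 2  8  7  7  7  6  6  6
 5  9  8  8  8  7  7  7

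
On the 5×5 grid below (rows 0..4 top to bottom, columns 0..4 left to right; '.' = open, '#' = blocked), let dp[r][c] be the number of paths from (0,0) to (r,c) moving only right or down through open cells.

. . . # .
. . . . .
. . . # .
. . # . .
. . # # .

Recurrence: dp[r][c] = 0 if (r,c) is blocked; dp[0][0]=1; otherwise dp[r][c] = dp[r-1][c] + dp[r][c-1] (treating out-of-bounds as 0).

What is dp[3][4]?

r\c   0   1   2   3   4
  0   1   1   1   0   0
  1   1   2   3   3   3
  2   1   3   6   0   3
  3   1   4   0   0   3
  4   1   5   0   0   3

3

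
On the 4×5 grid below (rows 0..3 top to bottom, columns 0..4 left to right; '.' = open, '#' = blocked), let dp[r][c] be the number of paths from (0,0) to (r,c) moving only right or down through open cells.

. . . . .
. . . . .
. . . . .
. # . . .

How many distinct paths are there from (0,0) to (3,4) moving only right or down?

r\c   0   1   2   3   4
  0   1   1   1   1   1
  1   1   2   3   4   5
  2   1   3   6  10  15
  3   1   0   6  16  31

31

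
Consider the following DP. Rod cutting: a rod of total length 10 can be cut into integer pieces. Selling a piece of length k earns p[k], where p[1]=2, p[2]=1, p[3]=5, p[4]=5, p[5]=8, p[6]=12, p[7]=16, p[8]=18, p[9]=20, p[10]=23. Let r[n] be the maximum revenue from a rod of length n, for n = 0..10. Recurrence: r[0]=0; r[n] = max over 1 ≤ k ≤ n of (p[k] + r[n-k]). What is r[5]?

   n    0    1    2    3    4    5    6    7    8    9   10
r[n]    0    2    4    6    8   10   12   16   18   20   23

10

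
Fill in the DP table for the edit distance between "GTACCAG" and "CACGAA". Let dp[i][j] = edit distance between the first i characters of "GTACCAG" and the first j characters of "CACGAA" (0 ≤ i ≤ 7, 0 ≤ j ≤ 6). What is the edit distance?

   ''  C  A  C  G  A  A
''  0  1  2  3  4  5  6
 G  1  1  2  3  3  4  5
 T  2  2  2  3  4  4  5
 A  3  3  2  3  4  4  4
 C  4  3  3  2  3  4  5
 C  5  4  4  3  3  4  5
 A  6  5  4  4  4  3  4
 G  7  6  5  5  4  4  4

4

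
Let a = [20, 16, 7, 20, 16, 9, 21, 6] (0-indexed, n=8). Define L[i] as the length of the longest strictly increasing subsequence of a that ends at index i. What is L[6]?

   i    0    1    2    3    4    5    6    7
a[i]   20   16    7   20   16    9   21    6
L[i]    1    1    1    2    2    2    3    1

3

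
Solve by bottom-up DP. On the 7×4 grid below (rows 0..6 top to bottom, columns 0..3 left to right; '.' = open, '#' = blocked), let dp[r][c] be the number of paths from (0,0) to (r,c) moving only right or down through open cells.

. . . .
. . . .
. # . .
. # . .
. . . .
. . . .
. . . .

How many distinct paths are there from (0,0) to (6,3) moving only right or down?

r\c   0   1   2   3
  0   1   1   1   1
  1   1   2   3   4
  2   1   0   3   7
  3   1   0   3  10
  4   1   1   4  14
  5   1   2   6  20
  6   1   3   9  29

29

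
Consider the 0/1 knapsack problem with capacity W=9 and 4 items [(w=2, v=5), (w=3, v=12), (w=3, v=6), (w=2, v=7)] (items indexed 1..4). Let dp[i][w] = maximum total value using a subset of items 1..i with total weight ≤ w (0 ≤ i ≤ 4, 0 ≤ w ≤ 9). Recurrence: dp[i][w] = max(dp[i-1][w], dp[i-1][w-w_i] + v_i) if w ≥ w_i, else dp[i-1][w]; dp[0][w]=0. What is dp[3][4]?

12

i\w   0   1   2   3   4   5   6   7   8   9
  0   0   0   0   0   0   0   0   0   0   0
  1   0   0   5   5   5   5   5   5   5   5
  2   0   0   5  12  12  17  17  17  17  17
  3   0   0   5  12  12  17  18  18  23  23
  4   0   0   7  12  12  19  19  24  25  25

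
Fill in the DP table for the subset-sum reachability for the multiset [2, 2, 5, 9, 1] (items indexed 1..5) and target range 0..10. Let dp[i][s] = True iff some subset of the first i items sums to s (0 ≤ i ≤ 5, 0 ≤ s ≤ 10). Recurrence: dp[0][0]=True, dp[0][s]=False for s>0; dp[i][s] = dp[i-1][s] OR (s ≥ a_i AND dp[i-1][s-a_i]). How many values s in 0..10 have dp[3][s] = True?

i\s   0   1   2   3   4   5   6   7   8   9  10
  0   T   F   F   F   F   F   F   F   F   F   F
  1   T   F   T   F   F   F   F   F   F   F   F
  2   T   F   T   F   T   F   F   F   F   F   F
  3   T   F   T   F   T   T   F   T   F   T   F
  4   T   F   T   F   T   T   F   T   F   T   F
  5   T   T   T   T   T   T   T   T   T   T   T

6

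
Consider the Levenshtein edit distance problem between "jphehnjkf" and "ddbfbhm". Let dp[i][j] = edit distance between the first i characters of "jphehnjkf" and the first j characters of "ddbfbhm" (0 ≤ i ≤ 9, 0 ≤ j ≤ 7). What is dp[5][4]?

5

   ''  d  d  b  f  b  h  m
''  0  1  2  3  4  5  6  7
 j  1  1  2  3  4  5  6  7
 p  2  2  2  3  4  5  6  7
 h  3  3  3  3  4  5  5  6
 e  4  4  4  4  4  5  6  6
 h  5  5  5  5  5  5  5  6
 n  6  6  6  6  6  6  6  6
 j  7  7  7  7  7  7  7  7
 k  8  8  8  8  8  8  8  8
 f  9  9  9  9  8  9  9  9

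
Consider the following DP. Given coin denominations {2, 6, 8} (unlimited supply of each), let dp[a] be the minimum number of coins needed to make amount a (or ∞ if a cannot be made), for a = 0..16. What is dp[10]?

 a  0  1  2  3  4  5  6  7  8  9 10 11 12 13 14 15 16
dp  0  -  1  -  2  -  1  -  1  -  2  -  2  -  2  -  2
(- denotes ∞ / unreachable)

2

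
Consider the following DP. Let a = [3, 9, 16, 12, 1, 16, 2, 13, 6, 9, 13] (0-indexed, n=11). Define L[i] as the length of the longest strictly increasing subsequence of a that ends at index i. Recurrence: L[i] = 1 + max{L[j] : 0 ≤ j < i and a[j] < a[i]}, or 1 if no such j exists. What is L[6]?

2

   i    0    1    2    3    4    5    6    7    8    9   10
a[i]    3    9   16   12    1   16    2   13    6    9   13
L[i]    1    2    3    3    1    4    2    4    3    4    5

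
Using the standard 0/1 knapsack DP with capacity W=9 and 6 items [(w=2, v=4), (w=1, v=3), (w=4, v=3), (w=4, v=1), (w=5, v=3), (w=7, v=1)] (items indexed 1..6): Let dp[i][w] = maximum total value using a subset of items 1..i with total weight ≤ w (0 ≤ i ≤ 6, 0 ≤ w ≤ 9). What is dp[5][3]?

7

i\w   0   1   2   3   4   5   6   7   8   9
  0   0   0   0   0   0   0   0   0   0   0
  1   0   0   4   4   4   4   4   4   4   4
  2   0   3   4   7   7   7   7   7   7   7
  3   0   3   4   7   7   7   7  10  10  10
  4   0   3   4   7   7   7   7  10  10  10
  5   0   3   4   7   7   7   7  10  10  10
  6   0   3   4   7   7   7   7  10  10  10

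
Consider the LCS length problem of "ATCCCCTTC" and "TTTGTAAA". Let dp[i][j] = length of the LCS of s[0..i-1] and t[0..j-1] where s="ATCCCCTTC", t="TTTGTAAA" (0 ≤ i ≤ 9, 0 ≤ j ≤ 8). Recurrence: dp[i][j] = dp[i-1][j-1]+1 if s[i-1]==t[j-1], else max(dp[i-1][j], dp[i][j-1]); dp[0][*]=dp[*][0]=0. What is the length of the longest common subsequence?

   ''  T  T  T  G  T  A  A  A
''  0  0  0  0  0  0  0  0  0
 A  0  0  0  0  0  0  1  1  1
 T  0  1  1  1  1  1  1  1  1
 C  0  1  1  1  1  1  1  1  1
 C  0  1  1  1  1  1  1  1  1
 C  0  1  1  1  1  1  1  1  1
 C  0  1  1  1  1  1  1  1  1
 T  0  1  2  2  2  2  2  2  2
 T  0  1  2  3  3  3  3  3  3
 C  0  1  2  3  3  3  3  3  3

3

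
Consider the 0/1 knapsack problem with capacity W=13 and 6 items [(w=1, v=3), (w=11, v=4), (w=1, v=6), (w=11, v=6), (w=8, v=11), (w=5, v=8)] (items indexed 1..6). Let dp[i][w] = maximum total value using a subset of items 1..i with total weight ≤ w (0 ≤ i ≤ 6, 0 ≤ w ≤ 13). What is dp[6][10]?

i\w   0   1   2   3   4   5   6   7   8   9  10  11  12  13
  0   0   0   0   0   0   0   0   0   0   0   0   0   0   0
  1   0   3   3   3   3   3   3   3   3   3   3   3   3   3
  2   0   3   3   3   3   3   3   3   3   3   3   4   7   7
  3   0   6   9   9   9   9   9   9   9   9   9   9  10  13
  4   0   6   9   9   9   9   9   9   9   9   9   9  12  15
  5   0   6   9   9   9   9   9   9  11  17  20  20  20  20
  6   0   6   9   9   9   9  14  17  17  17  20  20  20  20

20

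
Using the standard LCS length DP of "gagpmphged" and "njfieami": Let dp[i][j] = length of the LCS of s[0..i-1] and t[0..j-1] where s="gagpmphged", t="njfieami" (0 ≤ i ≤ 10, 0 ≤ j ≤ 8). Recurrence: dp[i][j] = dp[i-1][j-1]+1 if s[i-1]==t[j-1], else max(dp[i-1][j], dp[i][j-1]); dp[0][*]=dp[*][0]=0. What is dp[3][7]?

   ''  n  j  f  i  e  a  m  i
''  0  0  0  0  0  0  0  0  0
 g  0  0  0  0  0  0  0  0  0
 a  0  0  0  0  0  0  1  1  1
 g  0  0  0  0  0  0  1  1  1
 p  0  0  0  0  0  0  1  1  1
 m  0  0  0  0  0  0  1  2  2
 p  0  0  0  0  0  0  1  2  2
 h  0  0  0  0  0  0  1  2  2
 g  0  0  0  0  0  0  1  2  2
 e  0  0  0  0  0  1  1  2  2
 d  0  0  0  0  0  1  1  2  2

1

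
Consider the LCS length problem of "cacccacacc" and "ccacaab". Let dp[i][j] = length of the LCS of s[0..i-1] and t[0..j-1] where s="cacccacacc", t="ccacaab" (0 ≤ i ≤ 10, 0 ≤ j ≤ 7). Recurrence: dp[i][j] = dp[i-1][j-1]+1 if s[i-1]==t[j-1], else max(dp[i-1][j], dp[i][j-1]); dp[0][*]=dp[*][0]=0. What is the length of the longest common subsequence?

   ''  c  c  a  c  a  a  b
''  0  0  0  0  0  0  0  0
 c  0  1  1  1  1  1  1  1
 a  0  1  1  2  2  2  2  2
 c  0  1  2  2  3  3  3  3
 c  0  1  2  2  3  3  3  3
 c  0  1  2  2  3  3  3  3
 a  0  1  2  3  3  4  4  4
 c  0  1  2  3  4  4  4  4
 a  0  1  2  3  4  5  5  5
 c  0  1  2  3  4  5  5  5
 c  0  1  2  3  4  5  5  5

5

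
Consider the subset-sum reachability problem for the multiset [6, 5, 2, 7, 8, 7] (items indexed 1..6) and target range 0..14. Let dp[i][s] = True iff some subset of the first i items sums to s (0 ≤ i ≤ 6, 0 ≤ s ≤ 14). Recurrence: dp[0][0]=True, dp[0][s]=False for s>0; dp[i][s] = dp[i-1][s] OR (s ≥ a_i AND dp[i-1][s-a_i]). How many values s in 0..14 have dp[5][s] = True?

12

i\s   0   1   2   3   4   5   6   7   8   9  10  11  12  13  14
  0   T   F   F   F   F   F   F   F   F   F   F   F   F   F   F
  1   T   F   F   F   F   F   T   F   F   F   F   F   F   F   F
  2   T   F   F   F   F   T   T   F   F   F   F   T   F   F   F
  3   T   F   T   F   F   T   T   T   T   F   F   T   F   T   F
  4   T   F   T   F   F   T   T   T   T   T   F   T   T   T   T
  5   T   F   T   F   F   T   T   T   T   T   T   T   T   T   T
  6   T   F   T   F   F   T   T   T   T   T   T   T   T   T   T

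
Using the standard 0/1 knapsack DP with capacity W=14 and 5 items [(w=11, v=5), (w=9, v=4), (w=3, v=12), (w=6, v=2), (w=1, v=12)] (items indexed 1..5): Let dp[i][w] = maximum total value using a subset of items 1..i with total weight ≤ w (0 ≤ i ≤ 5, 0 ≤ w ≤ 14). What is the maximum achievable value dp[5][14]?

28

i\w   0   1   2   3   4   5   6   7   8   9  10  11  12  13  14
  0   0   0   0   0   0   0   0   0   0   0   0   0   0   0   0
  1   0   0   0   0   0   0   0   0   0   0   0   5   5   5   5
  2   0   0   0   0   0   0   0   0   0   4   4   5   5   5   5
  3   0   0   0  12  12  12  12  12  12  12  12  12  16  16  17
  4   0   0   0  12  12  12  12  12  12  14  14  14  16  16  17
  5   0  12  12  12  24  24  24  24  24  24  26  26  26  28  28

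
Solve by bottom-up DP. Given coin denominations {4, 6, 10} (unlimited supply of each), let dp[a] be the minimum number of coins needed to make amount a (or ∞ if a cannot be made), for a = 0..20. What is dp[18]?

 a  0  1  2  3  4  5  6  7  8  9 10 11 12 13 14 15 16 17 18 19 20
dp  0  -  -  -  1  -  1  -  2  -  1  -  2  -  2  -  2  -  3  -  2
(- denotes ∞ / unreachable)

3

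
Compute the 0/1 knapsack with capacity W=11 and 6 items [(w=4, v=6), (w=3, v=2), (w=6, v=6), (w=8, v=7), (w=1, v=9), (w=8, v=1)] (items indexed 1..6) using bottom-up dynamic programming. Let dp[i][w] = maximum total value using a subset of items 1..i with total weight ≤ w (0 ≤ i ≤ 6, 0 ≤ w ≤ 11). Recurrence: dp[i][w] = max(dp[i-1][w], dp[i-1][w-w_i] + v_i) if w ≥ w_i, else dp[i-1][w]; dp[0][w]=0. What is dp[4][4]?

i\w   0   1   2   3   4   5   6   7   8   9  10  11
  0   0   0   0   0   0   0   0   0   0   0   0   0
  1   0   0   0   0   6   6   6   6   6   6   6   6
  2   0   0   0   2   6   6   6   8   8   8   8   8
  3   0   0   0   2   6   6   6   8   8   8  12  12
  4   0   0   0   2   6   6   6   8   8   8  12  12
  5   0   9   9   9  11  15  15  15  17  17  17  21
  6   0   9   9   9  11  15  15  15  17  17  17  21

6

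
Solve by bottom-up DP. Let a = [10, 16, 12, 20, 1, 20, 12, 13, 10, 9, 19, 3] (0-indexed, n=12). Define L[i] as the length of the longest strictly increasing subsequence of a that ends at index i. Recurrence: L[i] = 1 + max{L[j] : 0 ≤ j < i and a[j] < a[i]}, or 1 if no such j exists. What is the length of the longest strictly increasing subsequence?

   i    0    1    2    3    4    5    6    7    8    9   10   11
a[i]   10   16   12   20    1   20   12   13   10    9   19    3
L[i]    1    2    2    3    1    3    2    3    2    2    4    2

4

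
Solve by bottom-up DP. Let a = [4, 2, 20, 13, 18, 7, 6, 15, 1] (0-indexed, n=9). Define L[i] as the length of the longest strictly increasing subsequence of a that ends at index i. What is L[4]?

   i    0    1    2    3    4    5    6    7    8
a[i]    4    2   20   13   18    7    6   15    1
L[i]    1    1    2    2    3    2    2    3    1

3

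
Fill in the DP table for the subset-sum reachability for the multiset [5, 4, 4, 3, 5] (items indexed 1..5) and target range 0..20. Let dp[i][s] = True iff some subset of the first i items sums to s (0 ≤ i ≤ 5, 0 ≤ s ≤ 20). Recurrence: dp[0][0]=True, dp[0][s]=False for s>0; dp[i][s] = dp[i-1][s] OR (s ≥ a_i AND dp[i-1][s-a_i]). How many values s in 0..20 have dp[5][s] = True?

i\s   0   1   2   3   4   5   6   7   8   9  10  11  12  13  14  15  16  17  18  19  20
  0   T   F   F   F   F   F   F   F   F   F   F   F   F   F   F   F   F   F   F   F   F
  1   T   F   F   F   F   T   F   F   F   F   F   F   F   F   F   F   F   F   F   F   F
  2   T   F   F   F   T   T   F   F   F   T   F   F   F   F   F   F   F   F   F   F   F
  3   T   F   F   F   T   T   F   F   T   T   F   F   F   T   F   F   F   F   F   F   F
  4   T   F   F   T   T   T   F   T   T   T   F   T   T   T   F   F   T   F   F   F   F
  5   T   F   F   T   T   T   F   T   T   T   T   T   T   T   T   F   T   T   T   F   F

15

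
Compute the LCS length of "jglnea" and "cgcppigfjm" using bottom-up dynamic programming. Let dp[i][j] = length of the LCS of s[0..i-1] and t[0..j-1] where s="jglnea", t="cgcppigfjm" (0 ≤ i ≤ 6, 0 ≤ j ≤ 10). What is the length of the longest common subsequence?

1

   ''  c  g  c  p  p  i  g  f  j  m
''  0  0  0  0  0  0  0  0  0  0  0
 j  0  0  0  0  0  0  0  0  0  1  1
 g  0  0  1  1  1  1  1  1  1  1  1
 l  0  0  1  1  1  1  1  1  1  1  1
 n  0  0  1  1  1  1  1  1  1  1  1
 e  0  0  1  1  1  1  1  1  1  1  1
 a  0  0  1  1  1  1  1  1  1  1  1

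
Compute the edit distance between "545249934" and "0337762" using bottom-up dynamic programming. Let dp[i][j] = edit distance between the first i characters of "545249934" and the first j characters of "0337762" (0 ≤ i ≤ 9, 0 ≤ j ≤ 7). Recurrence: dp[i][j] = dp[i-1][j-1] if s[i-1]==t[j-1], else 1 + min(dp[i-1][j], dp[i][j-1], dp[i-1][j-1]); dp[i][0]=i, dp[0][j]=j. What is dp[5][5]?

5

   ''  0  3  3  7  7  6  2
''  0  1  2  3  4  5  6  7
 5  1  1  2  3  4  5  6  7
 4  2  2  2  3  4  5  6  7
 5  3  3  3  3  4  5  6  7
 2  4  4  4  4  4  5  6  6
 4  5  5  5  5  5  5  6  7
 9  6  6  6  6  6  6  6  7
 9  7  7  7  7  7  7  7  7
 3  8  8  7  7  8  8  8  8
 4  9  9  8  8  8  9  9  9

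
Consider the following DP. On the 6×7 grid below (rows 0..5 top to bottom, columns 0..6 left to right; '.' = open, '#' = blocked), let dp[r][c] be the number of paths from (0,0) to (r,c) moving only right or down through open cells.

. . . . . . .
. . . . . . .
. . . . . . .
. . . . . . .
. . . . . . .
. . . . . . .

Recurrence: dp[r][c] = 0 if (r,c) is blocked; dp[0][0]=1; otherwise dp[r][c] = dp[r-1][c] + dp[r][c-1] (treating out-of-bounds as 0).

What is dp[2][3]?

10

r\c   0   1   2   3   4   5   6
  0   1   1   1   1   1   1   1
  1   1   2   3   4   5   6   7
  2   1   3   6  10  15  21  28
  3   1   4  10  20  35  56  84
  4   1   5  15  35  70 126 210
  5   1   6  21  56 126 252 462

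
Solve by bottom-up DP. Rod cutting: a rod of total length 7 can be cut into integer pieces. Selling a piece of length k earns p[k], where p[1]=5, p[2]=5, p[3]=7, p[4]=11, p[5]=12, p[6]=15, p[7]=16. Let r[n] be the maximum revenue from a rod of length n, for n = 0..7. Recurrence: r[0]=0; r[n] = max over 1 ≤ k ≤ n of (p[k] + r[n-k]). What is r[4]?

20

   n    0    1    2    3    4    5    6    7
r[n]    0    5   10   15   20   25   30   35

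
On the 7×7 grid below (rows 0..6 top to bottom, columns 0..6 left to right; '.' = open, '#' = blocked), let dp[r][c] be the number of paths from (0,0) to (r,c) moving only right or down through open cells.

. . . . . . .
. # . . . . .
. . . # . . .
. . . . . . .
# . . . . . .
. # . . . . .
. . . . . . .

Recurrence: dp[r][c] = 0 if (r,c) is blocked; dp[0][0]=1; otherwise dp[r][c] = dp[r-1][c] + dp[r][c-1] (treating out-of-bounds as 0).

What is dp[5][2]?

r\c   0   1   2   3   4   5   6
  0   1   1   1   1   1   1   1
  1   1   0   1   2   3   4   5
  2   1   1   2   0   3   7  12
  3   1   2   4   4   7  14  26
  4   0   2   6  10  17  31  57
  5   0   0   6  16  33  64 121
  6   0   0   6  22  55 119 240

6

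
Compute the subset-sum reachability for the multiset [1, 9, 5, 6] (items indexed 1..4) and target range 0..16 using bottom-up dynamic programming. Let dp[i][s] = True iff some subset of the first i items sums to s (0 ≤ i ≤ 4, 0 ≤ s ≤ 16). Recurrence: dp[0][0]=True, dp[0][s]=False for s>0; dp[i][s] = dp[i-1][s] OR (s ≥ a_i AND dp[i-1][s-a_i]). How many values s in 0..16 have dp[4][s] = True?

i\s   0   1   2   3   4   5   6   7   8   9  10  11  12  13  14  15  16
  0   T   F   F   F   F   F   F   F   F   F   F   F   F   F   F   F   F
  1   T   T   F   F   F   F   F   F   F   F   F   F   F   F   F   F   F
  2   T   T   F   F   F   F   F   F   F   T   T   F   F   F   F   F   F
  3   T   T   F   F   F   T   T   F   F   T   T   F   F   F   T   T   F
  4   T   T   F   F   F   T   T   T   F   T   T   T   T   F   T   T   T

12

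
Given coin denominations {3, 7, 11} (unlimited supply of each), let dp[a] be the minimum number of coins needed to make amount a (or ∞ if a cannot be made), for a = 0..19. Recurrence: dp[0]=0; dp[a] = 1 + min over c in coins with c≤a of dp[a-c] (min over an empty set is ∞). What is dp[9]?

3

 a  0  1  2  3  4  5  6  7  8  9 10 11 12 13 14 15 16 17 18 19
dp  0  -  -  1  -  -  2  1  -  3  2  1  4  3  2  5  4  3  2  5
(- denotes ∞ / unreachable)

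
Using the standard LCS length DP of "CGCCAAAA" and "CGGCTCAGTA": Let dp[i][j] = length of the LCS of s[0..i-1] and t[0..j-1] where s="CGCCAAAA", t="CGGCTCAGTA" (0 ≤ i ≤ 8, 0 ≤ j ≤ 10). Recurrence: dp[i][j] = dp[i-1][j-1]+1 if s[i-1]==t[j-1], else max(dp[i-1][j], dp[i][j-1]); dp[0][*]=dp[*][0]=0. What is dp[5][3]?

   ''  C  G  G  C  T  C  A  G  T  A
''  0  0  0  0  0  0  0  0  0  0  0
 C  0  1  1  1  1  1  1  1  1  1  1
 G  0  1  2  2  2  2  2  2  2  2  2
 C  0  1  2  2  3  3  3  3  3  3  3
 C  0  1  2  2  3  3  4  4  4  4  4
 A  0  1  2  2  3  3  4  5  5  5  5
 A  0  1  2  2  3  3  4  5  5  5  6
 A  0  1  2  2  3  3  4  5  5  5  6
 A  0  1  2  2  3  3  4  5  5  5  6

2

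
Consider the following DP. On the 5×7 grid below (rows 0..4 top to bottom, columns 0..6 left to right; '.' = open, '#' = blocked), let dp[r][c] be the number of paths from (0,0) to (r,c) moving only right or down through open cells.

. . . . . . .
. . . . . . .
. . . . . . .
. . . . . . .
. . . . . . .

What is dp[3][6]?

84

r\c   0   1   2   3   4   5   6
  0   1   1   1   1   1   1   1
  1   1   2   3   4   5   6   7
  2   1   3   6  10  15  21  28
  3   1   4  10  20  35  56  84
  4   1   5  15  35  70 126 210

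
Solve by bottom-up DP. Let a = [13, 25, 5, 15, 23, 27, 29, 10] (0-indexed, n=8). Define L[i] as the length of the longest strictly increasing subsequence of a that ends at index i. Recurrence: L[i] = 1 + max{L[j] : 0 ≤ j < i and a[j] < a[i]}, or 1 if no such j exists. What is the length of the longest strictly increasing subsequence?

   i    0    1    2    3    4    5    6    7
a[i]   13   25    5   15   23   27   29   10
L[i]    1    2    1    2    3    4    5    2

5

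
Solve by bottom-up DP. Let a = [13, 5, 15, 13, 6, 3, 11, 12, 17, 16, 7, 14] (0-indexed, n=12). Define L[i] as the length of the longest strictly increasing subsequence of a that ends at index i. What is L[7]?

4

   i    0    1    2    3    4    5    6    7    8    9   10   11
a[i]   13    5   15   13    6    3   11   12   17   16    7   14
L[i]    1    1    2    2    2    1    3    4    5    5    3    5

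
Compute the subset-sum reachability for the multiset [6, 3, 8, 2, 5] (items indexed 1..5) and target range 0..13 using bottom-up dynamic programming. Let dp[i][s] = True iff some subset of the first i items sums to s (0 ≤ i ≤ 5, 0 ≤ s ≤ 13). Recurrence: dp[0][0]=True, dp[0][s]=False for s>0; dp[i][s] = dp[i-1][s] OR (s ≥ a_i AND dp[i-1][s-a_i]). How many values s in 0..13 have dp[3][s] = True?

i\s   0   1   2   3   4   5   6   7   8   9  10  11  12  13
  0   T   F   F   F   F   F   F   F   F   F   F   F   F   F
  1   T   F   F   F   F   F   T   F   F   F   F   F   F   F
  2   T   F   F   T   F   F   T   F   F   T   F   F   F   F
  3   T   F   F   T   F   F   T   F   T   T   F   T   F   F
  4   T   F   T   T   F   T   T   F   T   T   T   T   F   T
  5   T   F   T   T   F   T   T   T   T   T   T   T   F   T

6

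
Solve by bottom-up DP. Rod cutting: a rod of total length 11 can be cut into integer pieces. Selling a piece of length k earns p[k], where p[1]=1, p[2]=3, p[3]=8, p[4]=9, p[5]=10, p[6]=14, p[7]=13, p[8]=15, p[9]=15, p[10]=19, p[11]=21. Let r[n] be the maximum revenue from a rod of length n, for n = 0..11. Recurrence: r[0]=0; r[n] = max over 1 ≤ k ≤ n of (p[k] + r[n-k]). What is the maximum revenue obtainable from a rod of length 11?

27

   n    0    1    2    3    4    5    6    7    8    9   10   11
r[n]    0    1    3    8    9   11   16   17   19   24   25   27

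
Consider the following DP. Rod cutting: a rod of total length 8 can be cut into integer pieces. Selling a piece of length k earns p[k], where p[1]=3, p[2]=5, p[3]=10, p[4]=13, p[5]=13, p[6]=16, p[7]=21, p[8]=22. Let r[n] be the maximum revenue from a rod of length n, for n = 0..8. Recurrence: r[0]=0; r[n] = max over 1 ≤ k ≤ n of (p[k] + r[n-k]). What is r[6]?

   n    0    1    2    3    4    5    6    7    8
r[n]    0    3    6   10   13   16   20   23   26

20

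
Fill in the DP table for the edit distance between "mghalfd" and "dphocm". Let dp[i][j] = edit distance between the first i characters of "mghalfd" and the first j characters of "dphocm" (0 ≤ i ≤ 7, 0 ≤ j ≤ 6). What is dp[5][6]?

   ''  d  p  h  o  c  m
''  0  1  2  3  4  5  6
 m  1  1  2  3  4  5  5
 g  2  2  2  3  4  5  6
 h  3  3  3  2  3  4  5
 a  4  4  4  3  3  4  5
 l  5  5  5  4  4  4  5
 f  6  6  6  5  5  5  5
 d  7  6  7  6  6  6  6

5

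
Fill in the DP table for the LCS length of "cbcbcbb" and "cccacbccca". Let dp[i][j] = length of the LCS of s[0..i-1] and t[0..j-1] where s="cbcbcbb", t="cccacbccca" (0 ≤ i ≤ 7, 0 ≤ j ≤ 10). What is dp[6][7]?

4

   ''  c  c  c  a  c  b  c  c  c  a
''  0  0  0  0  0  0  0  0  0  0  0
 c  0  1  1  1  1  1  1  1  1  1  1
 b  0  1  1  1  1  1  2  2  2  2  2
 c  0  1  2  2  2  2  2  3  3  3  3
 b  0  1  2  2  2  2  3  3  3  3  3
 c  0  1  2  3  3  3  3  4  4  4  4
 b  0  1  2  3  3  3  4  4  4  4  4
 b  0  1  2  3  3  3  4  4  4  4  4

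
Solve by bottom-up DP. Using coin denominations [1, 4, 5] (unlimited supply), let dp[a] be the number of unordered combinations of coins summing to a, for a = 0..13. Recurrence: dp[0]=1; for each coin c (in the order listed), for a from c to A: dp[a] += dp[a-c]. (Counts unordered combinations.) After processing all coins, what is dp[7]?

after  coin     0     1     2     3     4     5     6     7     8     9    10    11    12    13
          1     1     1     1     1     1     1     1     1     1     1     1     1     1     1
          4     1     1     1     1     2     2     2     2     3     3     3     3     4     4
          5     1     1     1     1     2     3     3     3     4     5     6     6     7     8

3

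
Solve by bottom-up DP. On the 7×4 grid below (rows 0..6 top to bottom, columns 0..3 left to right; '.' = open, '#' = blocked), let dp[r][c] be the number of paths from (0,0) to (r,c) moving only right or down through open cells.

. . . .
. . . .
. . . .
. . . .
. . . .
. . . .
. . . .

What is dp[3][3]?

20

r\c   0   1   2   3
  0   1   1   1   1
  1   1   2   3   4
  2   1   3   6  10
  3   1   4  10  20
  4   1   5  15  35
  5   1   6  21  56
  6   1   7  28  84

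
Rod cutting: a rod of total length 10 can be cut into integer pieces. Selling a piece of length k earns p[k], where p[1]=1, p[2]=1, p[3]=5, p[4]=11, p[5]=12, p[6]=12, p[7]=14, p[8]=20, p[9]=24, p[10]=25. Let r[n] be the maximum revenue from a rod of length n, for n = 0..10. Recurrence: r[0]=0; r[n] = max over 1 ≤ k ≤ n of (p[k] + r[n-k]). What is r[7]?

   n    0    1    2    3    4    5    6    7    8    9   10
r[n]    0    1    2    5   11   12   13   16   22   24   25

16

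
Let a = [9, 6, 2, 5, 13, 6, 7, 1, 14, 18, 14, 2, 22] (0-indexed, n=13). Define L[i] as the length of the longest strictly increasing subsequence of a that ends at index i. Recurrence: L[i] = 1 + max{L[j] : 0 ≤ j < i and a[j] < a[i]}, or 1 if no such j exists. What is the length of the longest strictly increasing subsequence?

7

   i    0    1    2    3    4    5    6    7    8    9   10   11   12
a[i]    9    6    2    5   13    6    7    1   14   18   14    2   22
L[i]    1    1    1    2    3    3    4    1    5    6    5    2    7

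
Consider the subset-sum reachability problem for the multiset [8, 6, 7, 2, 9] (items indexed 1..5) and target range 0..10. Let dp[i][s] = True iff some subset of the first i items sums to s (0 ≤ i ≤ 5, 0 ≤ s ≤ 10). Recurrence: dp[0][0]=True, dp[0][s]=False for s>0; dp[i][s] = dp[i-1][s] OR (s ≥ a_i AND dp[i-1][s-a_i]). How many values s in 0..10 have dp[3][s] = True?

i\s   0   1   2   3   4   5   6   7   8   9  10
  0   T   F   F   F   F   F   F   F   F   F   F
  1   T   F   F   F   F   F   F   F   T   F   F
  2   T   F   F   F   F   F   T   F   T   F   F
  3   T   F   F   F   F   F   T   T   T   F   F
  4   T   F   T   F   F   F   T   T   T   T   T
  5   T   F   T   F   F   F   T   T   T   T   T

4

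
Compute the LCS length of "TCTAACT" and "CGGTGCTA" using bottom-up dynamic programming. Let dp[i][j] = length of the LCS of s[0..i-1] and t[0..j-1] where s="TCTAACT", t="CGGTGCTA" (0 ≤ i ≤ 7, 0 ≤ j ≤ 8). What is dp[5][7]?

   ''  C  G  G  T  G  C  T  A
''  0  0  0  0  0  0  0  0  0
 T  0  0  0  0  1  1  1  1  1
 C  0  1  1  1  1  1  2  2  2
 T  0  1  1  1  2  2  2  3  3
 A  0  1  1  1  2  2  2  3  4
 A  0  1  1  1  2  2  2  3  4
 C  0  1  1  1  2  2  3  3  4
 T  0  1  1  1  2  2  3  4  4

3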